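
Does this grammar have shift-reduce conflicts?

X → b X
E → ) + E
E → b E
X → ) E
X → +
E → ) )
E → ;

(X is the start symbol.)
No shift-reduce conflicts

Augment with X' → X and build the canonical LR(0) collection (I0 = CLOSURE({[X' → . X]}), then GOTO on every symbol after a dot until no new states appear). It has 14 states:
  I0: { [X → . ) E], [X → . +], [X → . b X], [X' → . X] }  — shift
  I1: { [E → . ) )], [E → . ) + E], [E → . ;], [E → . b E], [X → ) . E] }  — shift
  I2: { [X → + .] }  — reduce
  I3: { [X' → X .] }  — accept
  I4: { [X → . ) E], [X → . +], [X → . b X], [X → b . X] }  — shift
  I5: { [X → b X .] }  — reduce
  I6: { [E → ) . )], [E → ) . + E] }  — shift
  I7: { [E → ; .] }  — reduce
  I8: { [X → ) E .] }  — reduce
  I9: { [E → . ) )], [E → . ) + E], [E → . ;], [E → . b E], [E → b . E] }  — shift
  I10: { [E → b E .] }  — reduce
  I11: { [E → ) ) .] }  — reduce
  I12: { [E → ) + . E], [E → . ) )], [E → . ) + E], [E → . ;], [E → . b E] }  — shift
  I13: { [E → ) + E .] }  — reduce

No state contains both a complete item and a shift item.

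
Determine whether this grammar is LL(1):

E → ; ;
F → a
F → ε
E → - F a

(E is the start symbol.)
A grammar is LL(1) if for each non-terminal N with multiple productions, the predict sets of those productions are pairwise disjoint, where PREDICT(N → α) = (FIRST(α) \ {ε}) ∪ (FOLLOW(N) if α ⇒* ε).

Relevant sets:
  FOLLOW(F) = { 'a' }

For E:
  PREDICT(E → ';' ';') = { ';' }
  PREDICT(E → '-' F a) = { '-' }
For F:
  PREDICT(F → a) = { 'a' }
  PREDICT(F → ε) = { 'a' }

Conflict found: Predict set conflict for F: { 'a' }
The grammar is NOT LL(1).

Answer: No. Predict set conflict for F: { 'a' }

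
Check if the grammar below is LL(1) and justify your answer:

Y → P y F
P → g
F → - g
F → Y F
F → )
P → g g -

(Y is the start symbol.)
No. Predict set conflict for P: { 'g' }

Relevant sets:
  FIRST(Y) = { 'g' }

For P:
  PREDICT(P → g) = { 'g' }
  PREDICT(P → g g '-') = { 'g' }
For F:
  PREDICT(F → '-' g) = { '-' }
  PREDICT(F → Y F) = { 'g' }
  PREDICT(F → ')') = { ')' }
Y has a single production, so nothing to check there.

Conflict found: Predict set conflict for P: { 'g' }
The grammar is NOT LL(1).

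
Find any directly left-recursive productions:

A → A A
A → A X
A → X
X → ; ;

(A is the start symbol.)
A → A A: LEFT RECURSIVE (starts with A)
A → A X: LEFT RECURSIVE (starts with A)
A → X: starts with X
X → ; ;: starts with ';'

The grammar has direct left recursion on: A.

Answer: Yes, A is left-recursive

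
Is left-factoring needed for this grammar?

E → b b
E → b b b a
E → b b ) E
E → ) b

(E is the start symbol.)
Yes, E has productions with common prefix 'b b'

Left-factoring is needed when two productions for the same non-terminal
share a common prefix on the right-hand side.

Productions for E:
  E → b b
  E → b b b a
  E → b b ) E
  E → ) b

Found common prefix 'b b' in productions for E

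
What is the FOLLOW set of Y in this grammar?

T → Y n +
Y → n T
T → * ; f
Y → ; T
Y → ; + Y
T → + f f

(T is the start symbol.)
To compute FOLLOW(Y), find every occurrence of Y on a right-hand side N → α Y β: add FIRST(β) \ {ε}, and if β is empty or nullable also add FOLLOW(N). Iterate to a fixed point.

In T → Y n +: Y is followed by n '+', add FIRST(n '+') \ {ε} = { 'n' }
In Y → ; + Y: Y is at the end; this adds FOLLOW(Y) to itself — nothing new

Taking the union: FOLLOW(Y) = { 'n' }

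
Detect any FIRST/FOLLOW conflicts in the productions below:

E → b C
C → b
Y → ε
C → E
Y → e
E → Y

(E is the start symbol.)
No FIRST/FOLLOW conflicts.

A FIRST/FOLLOW conflict occurs when a non-terminal N has a nullable alternative N → β (β ⇒* ε) and another alternative N → α with FIRST(α) ∩ FOLLOW(N) ≠ ∅: on such a lookahead the parser cannot decide between expanding α and letting N vanish via β.

Nullable non-terminals: C, E, Y.
FIRST sets used below: FIRST(E) = { 'b', 'e', ε }, FIRST(Y) = { 'e', ε }

C: nullable alternative(s) C → E; FOLLOW(C) = { $ }
  C → b: FIRST \ {ε} = { 'b' } — disjoint from FOLLOW(C)
  C → E: FIRST \ {ε} = { 'b', 'e' } — this is the only nullable alternative, skip

E: nullable alternative(s) E → Y; FOLLOW(E) = { $ }
  E → b C: FIRST \ {ε} = { 'b' } — disjoint from FOLLOW(E)
  E → Y: FIRST \ {ε} = { 'e' } — this is the only nullable alternative, skip

Y: nullable alternative(s) Y → ε; FOLLOW(Y) = { $ }
  Y → ε: FIRST \ {ε} = { } — this is the only nullable alternative, skip
  Y → e: FIRST \ {ε} = { 'e' } — disjoint from FOLLOW(Y)

No FIRST/FOLLOW conflicts found.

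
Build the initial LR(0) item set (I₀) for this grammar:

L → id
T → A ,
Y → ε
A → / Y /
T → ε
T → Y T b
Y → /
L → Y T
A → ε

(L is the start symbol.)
{ [L → . Y T], [L → . id], [L' → . L], [Y → . /], [Y → .] }

First, augment the grammar with L' → L
I₀ = CLOSURE({ [L' → . L] }):
  [L' → . L] has the dot before L: add [L → . id], [L → . Y T]
  [L → . Y T] has the dot before Y: add [Y → .], [Y → . /]
No further items can be added.

I₀ = { [L → . Y T], [L → . id], [L' → . L], [Y → . /], [Y → .] }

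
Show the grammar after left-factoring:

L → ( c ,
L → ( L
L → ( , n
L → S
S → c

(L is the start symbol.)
Left-factoring transforms A → αβ₁ | αβ₂ into A → αA' and A' → β₁ | β₂
(α is the longest common prefix among the alternatives). Repeat until
no nonterminal has two alternatives with a common prefix.

Round 1: L has alternatives sharing prefix '('. Introduce L': L → ( L'
  Add: L' → c ,
  Add: L' → L
  Add: L' → , n

No remaining common prefixes — done.

Resulting grammar:
L → ( L'
L' → c ,
L' → L
L' → , n
L → S
S → c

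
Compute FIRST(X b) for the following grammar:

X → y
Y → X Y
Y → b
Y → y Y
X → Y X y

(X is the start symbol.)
FIRST sets of the non-terminals involved (from the grammar, by fixed-point iteration):
  FIRST(X) = { 'b', 'y' }

To compute FIRST(X b), process the symbols left to right:
Symbol X is a non-terminal. Add FIRST(X) \ {ε} = { 'b', 'y' }
X is not nullable (ε ∉ FIRST(X)), so stop here.
FIRST(X b) = { 'b', 'y' }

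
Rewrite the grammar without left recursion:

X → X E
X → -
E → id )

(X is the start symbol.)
X is directly left-recursive. The standard transformation for
  A → A α₁ | ... | A α_m | β₁ | ... | β_n
is
  A  → β₁ A' | ... | β_n A'
  A' → α₁ A' | ... | α_m A' | ε

X → - becomes X → - X'
X → X E becomes X' → E X'
Add X' → ε

Productions for other non-terminals are unchanged:
  E → id )

Resulting grammar:
X → - X'
X' → E X'
X' → ε
E → id )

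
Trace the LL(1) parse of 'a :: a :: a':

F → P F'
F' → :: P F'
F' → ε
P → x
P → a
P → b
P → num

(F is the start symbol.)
LL(1) parsing maintains a stack (initially the start symbol over $) and the input. At each step: if the stack top is a terminal, match it against the current input token; if it is a non-terminal N, replace it with the RHS of M[N, lookahead] (the unique production whose predict set contains the lookahead).

Stack is shown with the top on the left.

Stack      Input          Action
--------------------------------
F $        a :: a :: a $  output F → P F'
P F' $     a :: a :: a $  output P → a
a F' $     a :: a :: a $  match 'a'
F' $       :: a :: a $    output F' → :: P F'
:: P F' $  :: a :: a $    match '::'
P F' $     a :: a $       output P → a
a F' $     a :: a $       match 'a'
F' $       :: a $         output F' → :: P F'
:: P F' $  :: a $         match '::'
P F' $     a $            output P → a
a F' $     a $            match 'a'
F' $       $              output F' → ε
$          $              accept

The string is accepted.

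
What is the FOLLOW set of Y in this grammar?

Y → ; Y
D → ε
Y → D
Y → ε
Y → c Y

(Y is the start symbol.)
{ $ }

To compute FOLLOW(Y), find every occurrence of Y on a right-hand side N → α Y β: add FIRST(β) \ {ε}, and if β is empty or nullable also add FOLLOW(N). Iterate to a fixed point.

Y is the start symbol, so $ ∈ FOLLOW(Y).
In Y → ; Y: Y is at the end; this adds FOLLOW(Y) to itself — nothing new
In Y → c Y: Y is at the end; this adds FOLLOW(Y) to itself — nothing new

Taking the union: FOLLOW(Y) = { $ }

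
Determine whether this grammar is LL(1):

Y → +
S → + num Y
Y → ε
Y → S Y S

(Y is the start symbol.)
No. Predict set conflict for Y: { '+' }

A grammar is LL(1) if for each non-terminal N with multiple productions, the predict sets of those productions are pairwise disjoint, where PREDICT(N → α) = (FIRST(α) \ {ε}) ∪ (FOLLOW(N) if α ⇒* ε).

Relevant sets:
  FIRST(S) = { '+' }
  FOLLOW(Y) = { $, '+' }

For Y:
  PREDICT(Y → '+') = { '+' }
  PREDICT(Y → ε) = { $, '+' }
  PREDICT(Y → S Y S) = { '+' }
S has a single production, so nothing to check there.

Conflict found: Predict set conflict for Y: { '+' }
The grammar is NOT LL(1).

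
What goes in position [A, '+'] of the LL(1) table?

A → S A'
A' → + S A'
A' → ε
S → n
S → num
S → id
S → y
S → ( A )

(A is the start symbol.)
Empty (error entry)

To find M[A, '+'], we find productions for A where '+' is in the predict set (PREDICT(N → α) = (FIRST(α) \ {ε}) ∪ (FOLLOW(N) if α ⇒* ε)).

Relevant sets:
  FIRST(S) = { '(', 'id', 'n', 'num', 'y' }

A → S A': PREDICT = { '(', 'id', 'n', 'num', 'y' }

M[A, '+'] is empty (no production applies)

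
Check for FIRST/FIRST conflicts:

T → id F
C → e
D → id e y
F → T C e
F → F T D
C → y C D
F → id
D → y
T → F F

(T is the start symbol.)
A FIRST/FIRST conflict occurs when two productions N → α and N → β for the same non-terminal have FIRST(α) ∩ FIRST(β) ≠ ∅ (with ε ∈ FIRST of a nullable right-hand side, so two nullable alternatives also conflict).

FIRST sets of the non-terminals at (or reachable through a nullable prefix from) the front of some alternative:
  FIRST(F) = { 'id' }
  FIRST(T) = { 'id' }

Productions for T:
  T → id F: FIRST = { 'id' }
  T → F F: FIRST = { 'id' }
Productions for C:
  C → e: FIRST = { 'e' }
  C → y C D: FIRST = { 'y' }
Productions for D:
  D → id e y: FIRST = { 'id' }
  D → y: FIRST = { 'y' }
Productions for F:
  F → T C e: FIRST = { 'id' }
  F → F T D: FIRST = { 'id' }
  F → id: FIRST = { 'id' }

Conflict for T: T → id F and T → F F
  Overlap: { 'id' }
Conflict for F: F → T C e and F → F T D
  Overlap: { 'id' }
Conflict for F: F → T C e and F → id
  Overlap: { 'id' }
Conflict for F: F → F T D and F → id
  Overlap: { 'id' }

Answer: Yes. T → id F / T → F F on { 'id' }; F → T C e / F → F T D on { 'id' }; F → T C e / F → id on { 'id' }; F → F T D / F → id on { 'id' }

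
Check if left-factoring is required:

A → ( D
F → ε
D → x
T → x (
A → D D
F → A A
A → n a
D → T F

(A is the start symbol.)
Left-factoring is needed when two productions for the same non-terminal
share a common prefix on the right-hand side.

Productions for A:
  A → ( D
  A → D D
  A → n a
Productions for F:
  F → ε
  F → A A
Productions for D:
  D → x
  D → T F

No common prefixes found.

Answer: No, left-factoring is not needed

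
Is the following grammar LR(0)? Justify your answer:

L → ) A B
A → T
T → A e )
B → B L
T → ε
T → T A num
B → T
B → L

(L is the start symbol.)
A grammar is LR(0) if no state in the canonical LR(0) collection has:
  - both a shift item (dot before a terminal) and a complete item (shift-reduce conflict), or
  - two or more complete items (reduce-reduce conflict; the accept item [L' → L .] counts as a complete item here).

Augment with L' → L and build the canonical LR(0) collection (I0 = CLOSURE({[L' → . L]}), then GOTO on every symbol after a dot until no new states appear). It has 14 states:
  I0: { [L → . ) A B], [L' → . L] }  — shift
  I1: { [A → . T], [L → ) . A B], [T → . A e )], [T → . T A num], [T → .] }  — reduce
  I2: { [L' → L .] }  — accept
  I3: { [A → . T], [B → . B L], [B → . L], [B → . T], [L → ) A . B], [L → . ) A B], [T → . A e )], [T → . T A num], [T → .], [T → A . e )] }  — shift, reduce
  I4: { [A → . T], [A → T .], [T → . A e )], [T → . T A num], [T → .], [T → T . A num] }  — 2 reduces
  I5: { [T → A . e )], [T → T A . num] }  — shift
  I6: { [T → A e . )] }  — shift
  I7: { [T → T A num .] }  — reduce
  I8: { [T → A e ) .] }  — reduce
  I9: { [T → A . e )] }  — shift
  I10: { [B → B . L], [L → ) A B .], [L → . ) A B] }  — shift, reduce
  I11: { [B → L .] }  — reduce
  I12: { [A → . T], [A → T .], [B → T .], [T → . A e )], [T → . T A num], [T → .], [T → T . A num] }  — 3 reduces
  I13: { [B → B L .] }  — reduce

Conflict in state I3:
  Shift-reduce conflict between [T → .] and [L → . ) A B]
So the grammar is NOT LR(0).

Answer: No. Shift-reduce conflict between [T → .] and [L → . ) A B]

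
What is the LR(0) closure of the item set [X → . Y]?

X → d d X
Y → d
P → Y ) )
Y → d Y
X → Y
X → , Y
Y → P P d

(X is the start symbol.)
{ [P → . Y ) )], [X → . Y], [Y → . P P d], [Y → . d Y], [Y → . d] }

To compute CLOSURE, for each item [A → α.Bβ] where B is a non-terminal, add [B → .γ] for all productions B → γ; repeat for the newly added items until nothing changes.

Start with: [X → . Y]
  [X → . Y] has the dot before Y: add [Y → . d], [Y → . d Y], [Y → . P P d]
  [Y → . P P d] has the dot before P: add [P → . Y ) )]
No further items can be added.

CLOSURE = { [P → . Y ) )], [X → . Y], [Y → . P P d], [Y → . d Y], [Y → . d] }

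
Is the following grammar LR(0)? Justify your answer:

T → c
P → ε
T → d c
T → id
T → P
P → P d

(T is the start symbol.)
No. Shift-reduce conflict between [P → .] and [T → . c]

A grammar is LR(0) if no state in the canonical LR(0) collection has:
  - both a shift item (dot before a terminal) and a complete item (shift-reduce conflict), or
  - two or more complete items (reduce-reduce conflict; the accept item [T' → T .] counts as a complete item here).

Augment with T' → T and build the canonical LR(0) collection (I0 = CLOSURE({[T' → . T]}), then GOTO on every symbol after a dot until no new states appear). It has 8 states:
  I0: { [P → . P d], [P → .], [T → . P], [T → . c], [T → . d c], [T → . id], [T' → . T] }  — shift, reduce
  I1: { [P → P . d], [T → P .] }  — shift, reduce
  I2: { [T' → T .] }  — accept
  I3: { [T → c .] }  — reduce
  I4: { [T → d . c] }  — shift
  I5: { [T → id .] }  — reduce
  I6: { [T → d c .] }  — reduce
  I7: { [P → P d .] }  — reduce

Conflict in state I0:
  Shift-reduce conflict between [P → .] and [T → . c]
So the grammar is NOT LR(0).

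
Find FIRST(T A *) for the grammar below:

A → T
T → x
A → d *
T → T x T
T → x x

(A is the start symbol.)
{ 'x' }

FIRST sets of the non-terminals involved (from the grammar, by fixed-point iteration):
  FIRST(T) = { 'x' }

To compute FIRST(T A *), process the symbols left to right:
Symbol T is a non-terminal. Add FIRST(T) \ {ε} = { 'x' }
T is not nullable (ε ∉ FIRST(T)), so stop here.
FIRST(T A *) = { 'x' }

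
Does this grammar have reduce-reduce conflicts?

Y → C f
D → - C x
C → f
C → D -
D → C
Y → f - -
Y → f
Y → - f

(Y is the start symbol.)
A reduce-reduce conflict occurs when an LR(0) state has two complete items [A → α .] and [B → β .] — both call for a reduction, and with no lookahead the parser cannot choose between them.

Augment with Y' → Y and build the canonical LR(0) collection (I0 = CLOSURE({[Y' → . Y]}), then GOTO on every symbol after a dot until no new states appear). It has 15 states:
  I0: { [C → . D -], [C → . f], [D → . - C x], [D → . C], [Y → . - f], [Y → . C f], [Y → . f - -], [Y → . f], [Y' → . Y] }  — shift
  I1: { [C → . D -], [C → . f], [D → - . C x], [D → . - C x], [D → . C], [Y → - . f] }  — shift
  I2: { [D → C .], [Y → C . f] }  — shift, reduce
  I3: { [C → D . -] }  — shift
  I4: { [Y' → Y .] }  — accept
  I5: { [C → f .], [Y → f . - -], [Y → f .] }  — shift, 2 reduces
  I6: { [Y → f - . -] }  — shift
  I7: { [Y → f - - .] }  — reduce
  I8: { [C → D - .] }  — reduce
  I9: { [Y → C f .] }  — reduce
  I10: { [C → . D -], [C → . f], [D → - . C x], [D → . - C x], [D → . C] }  — shift
  I11: { [D → - C . x], [D → C .] }  — shift, reduce
  I12: { [C → f .], [Y → - f .] }  — 2 reduces
  I13: { [D → - C x .] }  — reduce
  I14: { [C → f .] }  — reduce

I5 contains complete items [C → f .], [Y → f .] — reduce-reduce conflict.
I12 contains complete items [C → f .], [Y → - f .] — reduce-reduce conflict.

Answer: Yes — I5: [C → f .] vs [Y → f .]; I12: [C → f .] vs [Y → - f .]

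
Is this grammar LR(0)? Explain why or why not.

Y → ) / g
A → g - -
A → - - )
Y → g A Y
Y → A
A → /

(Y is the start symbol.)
A grammar is LR(0) if no state in the canonical LR(0) collection has:
  - both a shift item (dot before a terminal) and a complete item (shift-reduce conflict), or
  - two or more complete items (reduce-reduce conflict; the accept item [Y' → Y .] counts as a complete item here).

Augment with Y' → Y and build the canonical LR(0) collection (I0 = CLOSURE({[Y' → . Y]}), then GOTO on every symbol after a dot until no new states appear). It has 18 states:
  I0: { [A → . - - )], [A → . /], [A → . g - -], [Y → . ) / g], [Y → . A], [Y → . g A Y], [Y' → . Y] }  — shift
  I1: { [Y → ) . / g] }  — shift
  I2: { [A → - . - )] }  — shift
  I3: { [A → / .] }  — reduce
  I4: { [Y → A .] }  — reduce
  I5: { [Y' → Y .] }  — accept
  I6: { [A → . - - )], [A → . /], [A → . g - -], [A → g . - -], [Y → g . A Y] }  — shift
  I7: { [A → - . - )], [A → g - . -] }  — shift
  I8: { [A → . - - )], [A → . /], [A → . g - -], [Y → . ) / g], [Y → . A], [Y → . g A Y], [Y → g A . Y] }  — shift
  I9: { [A → g . - -] }  — shift
  I10: { [A → g - . -] }  — shift
  I11: { [A → g - - .] }  — reduce
  I12: { [Y → g A Y .] }  — reduce
  I13: { [A → - - . )], [A → g - - .] }  — shift, reduce
  I14: { [A → - - ) .] }  — reduce
  I15: { [A → - - . )] }  — shift
  I16: { [Y → ) / . g] }  — shift
  I17: { [Y → ) / g .] }  — reduce

Conflict in state I13:
  Shift-reduce conflict between [A → g - - .] and [A → - - . )]
So the grammar is NOT LR(0).

Answer: No. Shift-reduce conflict between [A → g - - .] and [A → - - . )]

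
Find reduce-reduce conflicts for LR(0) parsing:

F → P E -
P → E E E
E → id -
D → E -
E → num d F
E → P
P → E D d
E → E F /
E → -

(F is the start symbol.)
A reduce-reduce conflict occurs when an LR(0) state has two complete items [A → α .] and [B → β .] — both call for a reduction, and with no lookahead the parser cannot choose between them.

Augment with F' → F and build the canonical LR(0) collection (I0 = CLOSURE({[F' → . F]}), then GOTO on every symbol after a dot until no new states appear). It has 20 states:
  I0: { [E → . -], [E → . E F /], [E → . P], [E → . id -], [E → . num d F], [F → . P E -], [F' → . F], [P → . E D d], [P → . E E E] }  — shift
  I1: { [E → - .] }  — reduce
  I2: { [D → . E -], [E → . -], [E → . E F /], [E → . P], [E → . id -], [E → . num d F], [E → E . F /], [F → . P E -], [P → . E D d], [P → . E E E], [P → E . D d], [P → E . E E] }  — shift
  I3: { [F' → F .] }  — accept
  I4: { [E → . -], [E → . E F /], [E → . P], [E → . id -], [E → . num d F], [E → P .], [F → P . E -], [P → . E D d], [P → . E E E] }  — shift, reduce
  I5: { [E → id . -] }  — shift
  I6: { [E → num . d F] }  — shift
  I7: { [E → . -], [E → . E F /], [E → . P], [E → . id -], [E → . num d F], [E → num d . F], [F → . P E -], [P → . E D d], [P → . E E E] }  — shift
  I8: { [E → num d F .] }  — reduce
  I9: { [E → id - .] }  — reduce
  I10: { [D → . E -], [E → . -], [E → . E F /], [E → . P], [E → . id -], [E → . num d F], [E → E . F /], [F → . P E -], [F → P E . -], [P → . E D d], [P → . E E E], [P → E . D d], [P → E . E E] }  — shift
  I11: { [E → P .] }  — reduce
  I12: { [E → - .], [F → P E - .] }  — 2 reduces
  I13: { [P → E D . d] }  — shift
  I14: { [D → . E -], [D → E . -], [E → . -], [E → . E F /], [E → . P], [E → . id -], [E → . num d F], [E → E . F /], [F → . P E -], [P → . E D d], [P → . E E E], [P → E . D d], [P → E . E E], [P → E E . E] }  — shift
  I15: { [E → E F . /] }  — shift
  I16: { [E → E F / .] }  — reduce
  I17: { [D → E - .], [E → - .] }  — 2 reduces
  I18: { [D → . E -], [D → E . -], [E → . -], [E → . E F /], [E → . P], [E → . id -], [E → . num d F], [E → E . F /], [F → . P E -], [P → . E D d], [P → . E E E], [P → E . D d], [P → E . E E], [P → E E . E], [P → E E E .] }  — shift, reduce
  I19: { [P → E D d .] }  — reduce

I12 contains complete items [E → - .], [F → P E - .] — reduce-reduce conflict.
I17 contains complete items [D → E - .], [E → - .] — reduce-reduce conflict.

Answer: Yes — I12: [E → - .] vs [F → P E - .]; I17: [D → E - .] vs [E → - .]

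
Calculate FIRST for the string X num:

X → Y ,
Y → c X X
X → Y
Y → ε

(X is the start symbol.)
FIRST sets of the non-terminals involved (from the grammar, by fixed-point iteration):
  FIRST(X) = { ',', 'c', ε }

To compute FIRST(X num), process the symbols left to right:
Symbol X is a non-terminal. Add FIRST(X) \ {ε} = { ',', 'c' }
X is nullable (ε ∈ FIRST(X)), continue to the next symbol.
Symbol num is a terminal. Add 'num' and stop.
FIRST(X num) = { ',', 'c', 'num' }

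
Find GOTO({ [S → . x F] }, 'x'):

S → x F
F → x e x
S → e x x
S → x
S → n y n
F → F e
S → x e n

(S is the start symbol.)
{ [F → . F e], [F → . x e x], [S → x . F] }

GOTO(I, 'x') = CLOSURE({ [A → αX.β] : [A → α.Xβ] ∈ I, X = 'x' })

Items with dot before 'x', with the dot advanced:
  [S → . x F] → [S → x . F]
Closure of the advanced items:
  [S → x . F] has the dot before F: add [F → . x e x], [F → . F e]

GOTO = { [F → . F e], [F → . x e x], [S → x . F] }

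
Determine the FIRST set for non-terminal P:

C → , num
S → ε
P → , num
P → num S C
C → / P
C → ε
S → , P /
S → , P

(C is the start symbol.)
To compute FIRST(P), examine every production with P on the left-hand side, reading each right-hand side left to right until a non-nullable symbol is reached.

From P → , num:
  - ',' is a terminal: add ',' and stop
From P → num S C:
  - num is a terminal: add 'num' and stop

Collecting: FIRST(P) = { ',', 'num' }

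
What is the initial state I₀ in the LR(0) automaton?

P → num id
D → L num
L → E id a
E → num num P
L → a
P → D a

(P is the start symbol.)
First, augment the grammar with P' → P
I₀ = CLOSURE({ [P' → . P] }):
  [P' → . P] has the dot before P: add [P → . num id], [P → . D a]
  [P → . D a] has the dot before D: add [D → . L num]
  [D → . L num] has the dot before L: add [L → . E id a], [L → . a]
  [L → . E id a] has the dot before E: add [E → . num num P]
No further items can be added.

I₀ = { [D → . L num], [E → . num num P], [L → . E id a], [L → . a], [P → . D a], [P → . num id], [P' → . P] }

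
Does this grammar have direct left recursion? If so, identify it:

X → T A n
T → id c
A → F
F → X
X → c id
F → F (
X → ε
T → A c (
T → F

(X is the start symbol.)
X → T A n: starts with T
T → id c: starts with id
A → F: starts with F
F → X: starts with X
X → c id: starts with c
F → F (: LEFT RECURSIVE (starts with F)
X → ε: starts with ε
T → A c (: starts with A
T → F: starts with F

The grammar has direct left recursion on: F.

Answer: Yes, F is left-recursive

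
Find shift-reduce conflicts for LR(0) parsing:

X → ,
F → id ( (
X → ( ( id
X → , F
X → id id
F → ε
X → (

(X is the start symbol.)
Yes — I1: [X → ( .] vs [X → ( . ( id]; I2: [F → .] vs [F → . id ( (]

Augment with X' → X and build the canonical LR(0) collection (I0 = CLOSURE({[X' → . X]}), then GOTO on every symbol after a dot until no new states appear). It has 12 states:
  I0: { [X → . ( ( id], [X → . (], [X → . , F], [X → . ,], [X → . id id], [X' → . X] }  — shift
  I1: { [X → ( . ( id], [X → ( .] }  — shift, reduce
  I2: { [F → . id ( (], [F → .], [X → , . F], [X → , .] }  — shift, 2 reduces
  I3: { [X' → X .] }  — accept
  I4: { [X → id . id] }  — shift
  I5: { [X → id id .] }  — reduce
  I6: { [X → , F .] }  — reduce
  I7: { [F → id . ( (] }  — shift
  I8: { [F → id ( . (] }  — shift
  I9: { [F → id ( ( .] }  — reduce
  I10: { [X → ( ( . id] }  — shift
  I11: { [X → ( ( id .] }  — reduce

I1 contains reduce item [X → ( .] and shift item [X → ( . ( id] — shift-reduce conflict.
I2 contains reduce items [F → .], [X → , .] and shift item [F → . id ( (] — shift-reduce conflict.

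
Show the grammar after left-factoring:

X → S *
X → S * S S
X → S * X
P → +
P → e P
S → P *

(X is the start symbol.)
X → S * X'
X' → ε
X' → S S
X' → X
P → +
P → e P
S → P *

Left-factoring transforms A → αβ₁ | αβ₂ into A → αA' and A' → β₁ | β₂
(α is the longest common prefix among the alternatives). Repeat until
no nonterminal has two alternatives with a common prefix.

Round 1: X has alternatives sharing prefix 'S *'. Introduce X': X → S * X'
  Add: X' → ε
  Add: X' → S S
  Add: X' → X

No remaining common prefixes — done.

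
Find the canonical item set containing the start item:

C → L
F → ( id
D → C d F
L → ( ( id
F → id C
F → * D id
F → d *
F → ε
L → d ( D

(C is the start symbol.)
{ [C → . L], [C' → . C], [L → . ( ( id], [L → . d ( D] }

First, augment the grammar with C' → C
I₀ = CLOSURE({ [C' → . C] }):
  [C' → . C] has the dot before C: add [C → . L]
  [C → . L] has the dot before L: add [L → . ( ( id], [L → . d ( D]
No further items can be added.

I₀ = { [C → . L], [C' → . C], [L → . ( ( id], [L → . d ( D] }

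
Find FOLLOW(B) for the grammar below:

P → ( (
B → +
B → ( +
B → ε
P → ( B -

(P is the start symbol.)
In P → ( B -: B is followed by '-', add FIRST('-') \ {ε} = { '-' }

Taking the union: FOLLOW(B) = { '-' }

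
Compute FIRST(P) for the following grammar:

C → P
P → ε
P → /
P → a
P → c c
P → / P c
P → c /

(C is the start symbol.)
From P → ε:
  - ε-production, so ε ∈ FIRST(P)
From P → /:
  - '/' is a terminal: add '/' and stop
From P → a:
  - a is a terminal: add 'a' and stop
From P → c c:
  - c is a terminal: add 'c' and stop
From P → / P c:
  - '/' is a terminal: add '/' and stop
From P → c /:
  - c is a terminal: add 'c' and stop

Collecting: FIRST(P) = { '/', 'a', 'c', ε }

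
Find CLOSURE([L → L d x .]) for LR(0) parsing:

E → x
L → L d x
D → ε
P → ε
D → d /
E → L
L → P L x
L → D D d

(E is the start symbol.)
{ [L → L d x .] }

To compute CLOSURE, for each item [A → α.Bβ] where B is a non-terminal, add [B → .γ] for all productions B → γ; repeat for the newly added items until nothing changes.

Start with: [L → L d x .]
The dot is at the end, so nothing is added.

CLOSURE = { [L → L d x .] }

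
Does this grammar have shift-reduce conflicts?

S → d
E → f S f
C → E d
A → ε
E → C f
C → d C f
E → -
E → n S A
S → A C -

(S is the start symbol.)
Yes — I0: [A → .] vs [S → . d]; I8: [A → .] vs [S → . d]; I9: [A → .] vs [S → . d]

Augment with S' → S and build the canonical LR(0) collection (I0 = CLOSURE({[S' → . S]}), then GOTO on every symbol after a dot until no new states appear). It has 19 states:
  I0: { [A → .], [S → . A C -], [S → . d], [S' → . S] }  — shift, reduce
  I1: { [C → . E d], [C → . d C f], [E → . -], [E → . C f], [E → . f S f], [E → . n S A], [S → A . C -] }  — shift
  I2: { [S' → S .] }  — accept
  I3: { [S → d .] }  — reduce
  I4: { [E → - .] }  — reduce
  I5: { [E → C . f], [S → A C . -] }  — shift
  I6: { [C → E . d] }  — shift
  I7: { [C → . E d], [C → . d C f], [C → d . C f], [E → . -], [E → . C f], [E → . f S f], [E → . n S A] }  — shift
  I8: { [A → .], [E → f . S f], [S → . A C -], [S → . d] }  — shift, reduce
  I9: { [A → .], [E → n . S A], [S → . A C -], [S → . d] }  — shift, reduce
  I10: { [A → .], [E → n S . A] }  — reduce
  I11: { [E → n S A .] }  — reduce
  I12: { [E → f S . f] }  — shift
  I13: { [E → f S f .] }  — reduce
  I14: { [C → d C . f], [E → C . f] }  — shift
  I15: { [C → d C f .], [E → C f .] }  — 2 reduces
  I16: { [C → E d .] }  — reduce
  I17: { [S → A C - .] }  — reduce
  I18: { [E → C f .] }  — reduce

I0 contains reduce item [A → .] and shift item [S → . d] — shift-reduce conflict.
I8 contains reduce item [A → .] and shift item [S → . d] — shift-reduce conflict.
I9 contains reduce item [A → .] and shift item [S → . d] — shift-reduce conflict.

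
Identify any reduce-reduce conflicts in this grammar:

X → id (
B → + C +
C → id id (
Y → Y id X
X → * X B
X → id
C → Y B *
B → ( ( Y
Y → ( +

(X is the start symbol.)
A reduce-reduce conflict occurs when an LR(0) state has two complete items [A → α .] and [B → β .] — both call for a reduction, and with no lookahead the parser cannot choose between them.

Augment with X' → X and build the canonical LR(0) collection (I0 = CLOSURE({[X' → . X]}), then GOTO on every symbol after a dot until no new states appear). It has 23 states:
  I0: { [X → . * X B], [X → . id (], [X → . id], [X' → . X] }  — shift
  I1: { [X → * . X B], [X → . * X B], [X → . id (], [X → . id] }  — shift
  I2: { [X' → X .] }  — accept
  I3: { [X → id . (], [X → id .] }  — shift, reduce
  I4: { [X → id ( .] }  — reduce
  I5: { [B → . ( ( Y], [B → . + C +], [X → * X . B] }  — shift
  I6: { [B → ( . ( Y] }  — shift
  I7: { [B → + . C +], [C → . Y B *], [C → . id id (], [Y → . ( +], [Y → . Y id X] }  — shift
  I8: { [X → * X B .] }  — reduce
  I9: { [Y → ( . +] }  — shift
  I10: { [B → + C . +] }  — shift
  I11: { [B → . ( ( Y], [B → . + C +], [C → Y . B *], [Y → Y . id X] }  — shift
  I12: { [C → id . id (] }  — shift
  I13: { [C → id id . (] }  — shift
  I14: { [C → id id ( .] }  — reduce
  I15: { [C → Y B . *] }  — shift
  I16: { [X → . * X B], [X → . id (], [X → . id], [Y → Y id . X] }  — shift
  I17: { [Y → Y id X .] }  — reduce
  I18: { [C → Y B * .] }  — reduce
  I19: { [B → + C + .] }  — reduce
  I20: { [Y → ( + .] }  — reduce
  I21: { [B → ( ( . Y], [Y → . ( +], [Y → . Y id X] }  — shift
  I22: { [B → ( ( Y .], [Y → Y . id X] }  — shift, reduce

No state contains more than one complete item.

Answer: No reduce-reduce conflicts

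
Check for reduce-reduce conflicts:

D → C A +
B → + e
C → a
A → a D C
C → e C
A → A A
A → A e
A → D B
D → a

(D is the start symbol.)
A reduce-reduce conflict occurs when an LR(0) state has two complete items [A → α .] and [B → β .] — both call for a reduction, and with no lookahead the parser cannot choose between them.

Augment with D' → D and build the canonical LR(0) collection (I0 = CLOSURE({[D' → . D]}), then GOTO on every symbol after a dot until no new states appear). It has 18 states:
  I0: { [C → . a], [C → . e C], [D → . C A +], [D → . a], [D' → . D] }  — shift
  I1: { [A → . A A], [A → . A e], [A → . D B], [A → . a D C], [C → . a], [C → . e C], [D → . C A +], [D → . a], [D → C . A +] }  — shift
  I2: { [D' → D .] }  — accept
  I3: { [C → a .], [D → a .] }  — 2 reduces
  I4: { [C → . a], [C → . e C], [C → e . C] }  — shift
  I5: { [C → e C .] }  — reduce
  I6: { [C → a .] }  — reduce
  I7: { [A → . A A], [A → . A e], [A → . D B], [A → . a D C], [A → A . A], [A → A . e], [C → . a], [C → . e C], [D → . C A +], [D → . a], [D → C A . +] }  — shift
  I8: { [A → D . B], [B → . + e] }  — shift
  I9: { [A → a . D C], [C → . a], [C → . e C], [C → a .], [D → . C A +], [D → . a], [D → a .] }  — shift, 2 reduces
  I10: { [A → a D . C], [C → . a], [C → . e C] }  — shift
  I11: { [A → a D C .] }  — reduce
  I12: { [B → + . e] }  — shift
  I13: { [A → D B .] }  — reduce
  I14: { [B → + e .] }  — reduce
  I15: { [D → C A + .] }  — reduce
  I16: { [A → . A A], [A → . A e], [A → . D B], [A → . a D C], [A → A . A], [A → A . e], [A → A A .], [C → . a], [C → . e C], [D → . C A +], [D → . a] }  — shift, reduce
  I17: { [A → A e .], [C → . a], [C → . e C], [C → e . C] }  — shift, reduce

I3 contains complete items [C → a .], [D → a .] — reduce-reduce conflict.
I9 contains complete items [C → a .], [D → a .] — reduce-reduce conflict.

Answer: Yes — I3: [C → a .] vs [D → a .]; I9: [C → a .] vs [D → a .]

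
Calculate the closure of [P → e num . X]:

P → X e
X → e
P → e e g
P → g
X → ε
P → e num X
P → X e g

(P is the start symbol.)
{ [P → e num . X], [X → . e], [X → .] }

Start with: [P → e num . X]
  [P → e num . X] has the dot before X: add [X → . e], [X → .]
No further items can be added.

CLOSURE = { [P → e num . X], [X → . e], [X → .] }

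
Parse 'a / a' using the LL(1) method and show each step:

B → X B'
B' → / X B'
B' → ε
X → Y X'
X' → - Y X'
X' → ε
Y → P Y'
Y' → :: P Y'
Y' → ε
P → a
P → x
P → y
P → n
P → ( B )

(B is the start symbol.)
LL(1) parsing maintains a stack (initially the start symbol over $) and the input. At each step: if the stack top is a terminal, match it against the current input token; if it is a non-terminal N, replace it with the RHS of M[N, lookahead] (the unique production whose predict set contains the lookahead).

Stack is shown with the top on the left.

Stack         Input    Action
-----------------------------
B $           a / a $  output B → X B'
X B' $        a / a $  output X → Y X'
Y X' B' $     a / a $  output Y → P Y'
P Y' X' B' $  a / a $  output P → a
a Y' X' B' $  a / a $  match 'a'
Y' X' B' $    / a $    output Y' → ε
X' B' $       / a $    output X' → ε
B' $          / a $    output B' → / X B'
/ X B' $      / a $    match '/'
X B' $        a $      output X → Y X'
Y X' B' $     a $      output Y → P Y'
P Y' X' B' $  a $      output P → a
a Y' X' B' $  a $      match 'a'
Y' X' B' $    $        output Y' → ε
X' B' $       $        output X' → ε
B' $          $        output B' → ε
$             $        accept

The string is accepted.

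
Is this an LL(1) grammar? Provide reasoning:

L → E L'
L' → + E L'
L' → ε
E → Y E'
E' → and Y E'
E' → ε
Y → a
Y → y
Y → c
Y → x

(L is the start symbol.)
Yes, the grammar is LL(1).

A grammar is LL(1) if for each non-terminal N with multiple productions, the predict sets of those productions are pairwise disjoint, where PREDICT(N → α) = (FIRST(α) \ {ε}) ∪ (FOLLOW(N) if α ⇒* ε).

Relevant sets:
  FOLLOW(L') = { $ }
  FOLLOW(E') = { $, '+' }

For L':
  PREDICT(L' → '+' E L') = { '+' }
  PREDICT(L' → ε) = { $ }
For E':
  PREDICT(E' → and Y E') = { 'and' }
  PREDICT(E' → ε) = { $, '+' }
For Y:
  PREDICT(Y → a) = { 'a' }
  PREDICT(Y → y) = { 'y' }
  PREDICT(Y → c) = { 'c' }
  PREDICT(Y → x) = { 'x' }
L, E have a single production, so nothing to check there.

All predict sets are disjoint. The grammar IS LL(1).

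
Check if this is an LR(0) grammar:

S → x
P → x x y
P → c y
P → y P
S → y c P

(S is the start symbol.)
A grammar is LR(0) if no state in the canonical LR(0) collection has:
  - both a shift item (dot before a terminal) and a complete item (shift-reduce conflict), or
  - two or more complete items (reduce-reduce conflict; the accept item [S' → S .] counts as a complete item here).

Augment with S' → S and build the canonical LR(0) collection (I0 = CLOSURE({[S' → . S]}), then GOTO on every symbol after a dot until no new states appear). It has 13 states:
  I0: { [S → . x], [S → . y c P], [S' → . S] }  — shift
  I1: { [S' → S .] }  — accept
  I2: { [S → x .] }  — reduce
  I3: { [S → y . c P] }  — shift
  I4: { [P → . c y], [P → . x x y], [P → . y P], [S → y c . P] }  — shift
  I5: { [S → y c P .] }  — reduce
  I6: { [P → c . y] }  — shift
  I7: { [P → x . x y] }  — shift
  I8: { [P → . c y], [P → . x x y], [P → . y P], [P → y . P] }  — shift
  I9: { [P → y P .] }  — reduce
  I10: { [P → x x . y] }  — shift
  I11: { [P → x x y .] }  — reduce
  I12: { [P → c y .] }  — reduce

Every state is either a pure shift/goto state or contains exactly one complete item and nothing to shift — no conflicts. The grammar is LR(0).

Answer: Yes, the grammar is LR(0)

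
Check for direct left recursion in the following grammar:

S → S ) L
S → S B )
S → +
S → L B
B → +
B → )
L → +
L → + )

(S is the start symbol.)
S → S ) L: LEFT RECURSIVE (starts with S)
S → S B ): LEFT RECURSIVE (starts with S)
S → +: starts with '+'
S → L B: starts with L
B → +: starts with '+'
B → ): starts with ')'
L → +: starts with '+'
L → + ): starts with '+'

The grammar has direct left recursion on: S.

Answer: Yes, S is left-recursive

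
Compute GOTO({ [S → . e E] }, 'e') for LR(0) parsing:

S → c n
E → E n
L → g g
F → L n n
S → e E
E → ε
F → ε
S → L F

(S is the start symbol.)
GOTO(I, 'e') = CLOSURE({ [A → αX.β] : [A → α.Xβ] ∈ I, X = 'e' })

Items with dot before 'e', with the dot advanced:
  [S → . e E] → [S → e . E]
Closure of the advanced items:
  [S → e . E] has the dot before E: add [E → . E n], [E → .]

GOTO = { [E → . E n], [E → .], [S → e . E] }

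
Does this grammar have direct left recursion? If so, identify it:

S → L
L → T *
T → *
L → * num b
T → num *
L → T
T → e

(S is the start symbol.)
No direct left recursion

Direct left recursion occurs when N → N α for some non-terminal N (the right-hand side begins with the left-hand side itself).

S → L: starts with L
L → T *: starts with T
T → *: starts with '*'
L → * num b: starts with '*'
T → num *: starts with num
L → T: starts with T
T → e: starts with e

No direct left recursion found.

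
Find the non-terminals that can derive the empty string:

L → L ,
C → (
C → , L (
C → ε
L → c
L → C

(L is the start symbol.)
{ 'C', 'L' }

A non-terminal is nullable if it can derive ε (the empty string): either it has an ε-production, or it has a production whose right-hand side consists entirely of nullable non-terminals.

ε-productions: C → ε
So C is immediately nullable.
L → C: every symbol on the right is nullable, so L is nullable too.
Every non-terminal is now nullable.
Nullable = { 'C', 'L' }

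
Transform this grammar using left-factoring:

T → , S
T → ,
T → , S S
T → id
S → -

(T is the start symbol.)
T → , T'
T' → S T''
T'' → ε
T'' → S
T' → ε
T → id
S → -

Left-factoring transforms A → αβ₁ | αβ₂ into A → αA' and A' → β₁ | β₂
(α is the longest common prefix among the alternatives). Repeat until
no nonterminal has two alternatives with a common prefix.

Round 1: T has alternatives sharing prefix ','. Introduce T': T → , T'
  Add: T' → S
  Add: T' → ε
  Add: T' → S S

Round 2: T' has alternatives sharing prefix 'S'. Introduce T'': T' → S T''
  Add: T'' → ε
  Add: T'' → S

No remaining common prefixes — done.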